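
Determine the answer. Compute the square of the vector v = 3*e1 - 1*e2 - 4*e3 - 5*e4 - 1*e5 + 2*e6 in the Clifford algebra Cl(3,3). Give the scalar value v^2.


v^2 = sum of c_i^2 * e_i^2
Positive signature terms (e_i^2 = +1): 3^2 + (-1)^2 + (-4)^2 = 26
Negative signature terms (e_j^2 = -1): (-5)^2 + (-1)^2 + 2^2 = 30
v^2 = 26 - 30 = -4


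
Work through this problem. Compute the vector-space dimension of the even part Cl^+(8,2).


Even subalgebra dimension = 2^(n-1)
n = 8 + 2 = 10
2^(10 - 1) = 2^9 = 512
Verification: sum of C(10,k) for even k = 1 + 45 + 210 + 210 + 45 + 1 = 512
Result = 512


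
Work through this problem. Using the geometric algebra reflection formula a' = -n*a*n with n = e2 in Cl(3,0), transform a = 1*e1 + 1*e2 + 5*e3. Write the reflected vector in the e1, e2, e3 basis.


Reflection formula: a' = -n*a*n, with n = e2 (unit vector, n^2 = 1).
For reflection through hyperplane perp to e2:
The component along e2 flips sign, others stay.
a = (1, 1, 5)
a' = (1, -1, 5)
a' = 1*e1 - 1*e2 + 5*e3


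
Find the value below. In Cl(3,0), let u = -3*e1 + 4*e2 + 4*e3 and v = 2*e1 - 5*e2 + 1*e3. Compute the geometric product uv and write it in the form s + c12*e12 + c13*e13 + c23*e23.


In Cl(3,0): e_i^2 = 1, e_ie_j = -e_je_i for i != j.
Scalar part = u . v = (-3)*2 + 4*(-5) + 4*1
= -6 + (-20) + 4 = -22
e12 coeff = (-3)*(-5) - 4*2 = 15 - 8 = 7
e13 coeff = (-3)*1 - 4*2 = -3 - 8 = -11
e23 coeff = 4*1 - 4*(-5) = 4 - (-20) = 24
uv = -22 + 7*e12 - 11*e13 + 24*e23


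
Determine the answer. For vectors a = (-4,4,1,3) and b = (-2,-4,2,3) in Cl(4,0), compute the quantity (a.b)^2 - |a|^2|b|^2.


a . b = (-4)*(-2) + 4*(-4) + 1*2 + 3*3
= 8 + (-16) + 2 + 9 = 3
|a|^2 = (-4)^2 + 4^2 + 1^2 + 3^2 = 42
|b|^2 = (-2)^2 + (-4)^2 + 2^2 + 3^2 = 33
(a.b)^2 = 3^2 = 9
|a|^2 * |b|^2 = 42 * 33 = 1386
Result = 9 - 1386 = -1377


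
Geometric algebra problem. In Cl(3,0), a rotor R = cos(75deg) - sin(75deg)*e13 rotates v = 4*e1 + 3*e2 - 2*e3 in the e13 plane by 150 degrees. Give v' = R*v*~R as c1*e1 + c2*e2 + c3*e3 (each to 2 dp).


Rotor R = cos(75deg) - sin(75deg)*e13
Rotation angle theta = 2 * 75 = 150 degrees in the e13 plane (e1 -> e3).
The component perpendicular to the plane (e2) is invariant: v'_2 = v2 = 3.00
cos(150deg) = -0.8660, sin(150deg) = 0.5000
v'_1 = v1*cos(theta) - v3*sin(theta) = 4*(-0.8660) - (-2)*0.5000 = -2.46
v'_3 = v1*sin(theta) + v3*cos(theta) = 4*0.5000 + (-2)*(-0.8660) = 3.73
v' = -2.46*e1 + 3.00*e2 + 3.73*e3


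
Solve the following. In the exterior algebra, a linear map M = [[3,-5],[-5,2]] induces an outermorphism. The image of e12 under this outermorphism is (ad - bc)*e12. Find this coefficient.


The outermorphism of a linear map f sends e1^e2 to f(e1)^f(e2).
f(e1) = 3*e1 - 5*e2
f(e2) = -5*e1 + 2*e2
f(e1) ^ f(e2) = (3*e1 - 5*e2) ^ (-5*e1 + 2*e2)
= 3*2*e12 + (-5)*(-5)*e21
= (6 - 25)*e12
= -19*e12
Coefficient = -19


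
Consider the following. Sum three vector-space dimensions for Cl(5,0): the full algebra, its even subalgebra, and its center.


n = 5 + 0 = 5
Total dim = 2^5 = 32
Even subalgebra dim = 2^4 = 16
n is odd, so center dim = 2
Sum = 32 + 16 + 2 = 50


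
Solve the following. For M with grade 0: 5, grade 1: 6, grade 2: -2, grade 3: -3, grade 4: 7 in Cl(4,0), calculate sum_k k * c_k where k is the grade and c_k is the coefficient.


Grade-weighted sum = sum of grade_k * coefficient_k
0*5 = 0
1*6 = 6
2*(-2) = -4
3*(-3) = -9
4*7 = 28
Total = 0 + 6 + (-4) + (-9) + 28 = 21


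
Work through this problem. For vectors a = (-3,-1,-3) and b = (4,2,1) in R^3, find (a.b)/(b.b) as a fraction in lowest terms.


Projection coefficient = (a . b) / (b . b)
a . b = (-3)*4 + (-1)*2 + (-3)*1
= -12 + (-2) + (-3) = -17
b . b = 4^2 + 2^2 + 1^2
= 16 + 4 + 1 = 21
Coefficient = -17/21
In lowest terms: -17/21


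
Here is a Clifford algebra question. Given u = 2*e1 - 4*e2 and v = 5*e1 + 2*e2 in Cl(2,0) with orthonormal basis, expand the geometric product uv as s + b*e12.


Expand: (2*e1 - 4*e2)(5*e1 + 2*e2)
= 2*5*e1e1 + 2*2*e1e2 + (-4)*5*e2e1 + (-4)*2*e2e2
Using e1^2 = e2^2 = 1, e2e1 = -e1e2:
Scalar part s = 2*5 + (-4)*2 = 10 + (-8) = 2
Bivector part b = 2*2 - (-4)*5 = 4 - (-20) = 24
uv = 2 + 24*e12


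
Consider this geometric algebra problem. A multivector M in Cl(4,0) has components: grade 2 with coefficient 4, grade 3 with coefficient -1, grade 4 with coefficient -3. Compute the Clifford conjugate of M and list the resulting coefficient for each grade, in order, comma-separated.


Clifford conjugate sign for grade k: (-1)^(k(k+1)/2)
Grade 2: (-1)^(2*3/2) = (-1)^3 = -1, coeff 4 -> -4
Grade 3: (-1)^(3*4/2) = (-1)^6 = 1, coeff -1 -> -1
Grade 4: (-1)^(4*5/2) = (-1)^10 = 1, coeff -3 -> -3
Conjugated coefficients: -4, -1, -3


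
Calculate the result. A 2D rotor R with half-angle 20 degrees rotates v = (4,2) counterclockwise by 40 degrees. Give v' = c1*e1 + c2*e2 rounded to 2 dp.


Rotor R = cos(20deg) - sin(20deg)*e12
Rotation angle theta = 2 * 20 = 40 degrees
v' = R*v*~R rotates v by theta.
cos(40deg) = 0.7660, sin(40deg) = 0.6428
v'_1 = 4*cos(40deg) - 2*sin(40deg)
= 4*0.7660 - 2*0.6428
= 1.78
v'_2 = 4*sin(40deg) + 2*cos(40deg)
= 4*0.6428 + 2*0.7660
= 4.10
v' = 1.78*e1 + 4.10*e2


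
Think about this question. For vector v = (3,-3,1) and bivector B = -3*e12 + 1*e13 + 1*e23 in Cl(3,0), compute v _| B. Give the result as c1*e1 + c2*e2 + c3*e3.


Left contraction v _| B = <vB>_1 (grade-1 part of the geometric product vB).
Using e1_|e12 = e2, e2_|e12 = -e1, e1_|e13 = e3, e3_|e13 = -e1, e2_|e23 = e3, e3_|e23 = -e2:
e1 coeff: -v2*b12 - v3*b13 = -(-3)*(-3) - (1)*(1) = -10
e2 coeff: v1*b12 - v3*b23 = (3)*(-3) - (1)*(1) = -10
e3 coeff: v1*b13 + v2*b23 = (3)*(1) + (-3)*(1) = 0
v _| B = -10*e1 - 10*e2 + 0*e3


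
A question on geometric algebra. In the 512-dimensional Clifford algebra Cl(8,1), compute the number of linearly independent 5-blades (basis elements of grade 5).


Number of grade-k basis blades in Cl(p,q) with n = p + q is C(n, k).
n = 8 + 1 = 9
C(9, 5) = 9! / (5! * 4!)
= 362880 / (120 * 24)
= 126


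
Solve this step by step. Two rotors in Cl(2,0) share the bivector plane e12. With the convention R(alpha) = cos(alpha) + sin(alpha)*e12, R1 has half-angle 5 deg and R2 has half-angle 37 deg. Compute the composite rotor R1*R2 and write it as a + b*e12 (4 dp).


Same-plane rotors commute and their half-angles add:
R1*R2 = cos(a1 + a2) + sin(a1 + a2)*e12.
a1 + a2 = 5 + 37 = 42 deg
cos(42 deg) = 0.7431
sin(42 deg) = 0.6691
R1*R2 = 0.7431 + 0.6691*e12


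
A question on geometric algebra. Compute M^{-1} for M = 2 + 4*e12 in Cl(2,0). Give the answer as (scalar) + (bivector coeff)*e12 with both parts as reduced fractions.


M = 2 + 4*e12, where e12^2 = -1.
Since M commutes with its reverse ~M = a - b*e12, M * ~M = a^2 - b^2*e12^2 = a^2 + b^2.
So M^{-1} = ~M / (a^2 + b^2) = (a - b*e12)/(a^2 + b^2).
a^2 + b^2 = 4 + 16 = 20
Scalar part = 2/20 = 1/10
Bivector coeff = -4/20 = -1/5
M^{-1} = 1/10 - 1/5*e12


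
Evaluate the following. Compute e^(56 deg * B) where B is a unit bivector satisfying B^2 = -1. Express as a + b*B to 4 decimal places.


For a unit bivector B with B^2 = -1, the exponential series gives
e^(theta*B) = cos(theta) + sin(theta)*B (the GA analogue of Euler's formula).
theta = 56 degrees = 0.977384 rad
cos(56 deg) = 0.5592
sin(56 deg) = 0.8290
exp(theta*B) = 0.5592 + 0.8290*B


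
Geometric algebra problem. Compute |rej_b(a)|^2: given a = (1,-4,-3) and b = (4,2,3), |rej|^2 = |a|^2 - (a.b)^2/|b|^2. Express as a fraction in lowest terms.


|a|^2 = 1^2 + (-4)^2 + (-3)^2 = 26
|b|^2 = 4^2 + 2^2 + 3^2 = 29
a . b = 1*4 + (-4)*2 + (-3)*3 = -13
(a.b)^2 = (-13)^2 = 169
|rej|^2 = 26 - 169/29
= (754 - 169)/29
= 585/29
In lowest terms: 585/29


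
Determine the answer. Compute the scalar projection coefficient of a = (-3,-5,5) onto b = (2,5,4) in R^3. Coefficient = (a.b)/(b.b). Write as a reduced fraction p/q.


Projection coefficient = (a . b) / (b . b)
a . b = (-3)*2 + (-5)*5 + 5*4
= -6 + (-25) + 20 = -11
b . b = 2^2 + 5^2 + 4^2
= 4 + 25 + 16 = 45
Coefficient = -11/45
In lowest terms: -11/45


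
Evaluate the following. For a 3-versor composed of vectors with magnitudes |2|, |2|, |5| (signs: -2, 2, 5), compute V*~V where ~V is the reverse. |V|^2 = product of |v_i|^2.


Each vector v_i has |v_i|^2 = s_i^2
Squared scales: (-2)^2 = 4, 2^2 = 4, 5^2 = 25
|V|^2 = 4 * 4 * 25
= 400


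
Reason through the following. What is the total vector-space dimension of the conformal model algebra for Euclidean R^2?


The conformal model of R^2 uses Cl(3,1): the 2 Euclidean generators plus two extra orthogonal generators e+ (e+^2 = +1) and e- (e-^2 = -1), from which the null vectors e0, einf are built.
Number of generators m = 2 + 2 = 4.
dim Cl(p,q) = 2^m = 2^4 = 16


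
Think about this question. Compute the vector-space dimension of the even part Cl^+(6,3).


Even subalgebra dimension = 2^(n-1)
n = 6 + 3 = 9
2^(9 - 1) = 2^8 = 256
Verification: sum of C(9,k) for even k = 1 + 36 + 126 + 84 + 9 = 256
Result = 256


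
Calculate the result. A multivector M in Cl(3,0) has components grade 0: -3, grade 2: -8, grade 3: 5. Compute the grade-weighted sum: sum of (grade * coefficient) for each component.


Grade-weighted sum = sum of grade_k * coefficient_k
0*(-3) = 0
2*(-8) = -16
3*5 = 15
Total = 0 + (-16) + 15 = -1


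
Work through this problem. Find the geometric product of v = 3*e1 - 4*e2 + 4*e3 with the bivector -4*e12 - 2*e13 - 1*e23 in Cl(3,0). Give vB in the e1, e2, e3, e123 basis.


vB has grade-1 (vector) and grade-3 (trivector) parts: vB = (v _| B) + (v ^ B).
Vector part <vB>_1:
  e1: -v2*b12 - v3*b13 = -(-4)*(-4) - (4)*(-2) = -8
  e2: v1*b12 - v3*b23 = (3)*(-4) - (4)*(-1) = -8
  e3: v1*b13 + v2*b23 = (3)*(-2) + (-4)*(-1) = -2
Trivector part <vB>_3:
  e123: v1*b23 - v2*b13 + v3*b12 = (3)*(-1) - (-4)*(-2) + (4)*(-4) = -27
vB = -8*e1 - 8*e2 - 2*e3 - 27*e123


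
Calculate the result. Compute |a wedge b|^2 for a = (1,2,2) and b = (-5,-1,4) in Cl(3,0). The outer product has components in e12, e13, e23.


a wedge b = (a1*b2 - a2*b1)*e12 + (a1*b3 - a3*b1)*e13 + (a2*b3 - a3*b2)*e23
e12 coeff: 1*(-1) - 2*(-5) = -1 - (-10) = 9
e13 coeff: 1*4 - 2*(-5) = 4 - (-10) = 14
e23 coeff: 2*4 - 2*(-1) = 8 - (-2) = 10
|a wedge b|^2 = 9^2 + 14^2 + 10^2
= 81 + 196 + 100
= 377


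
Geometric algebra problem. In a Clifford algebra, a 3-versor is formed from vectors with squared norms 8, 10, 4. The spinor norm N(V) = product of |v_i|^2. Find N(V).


Spinor norm N(V) = |v1|^2 * |v2|^2 * ... * |v3|^2
= 8 * 10 * 4
Running product: 8, 80, 320
N(V) = 320


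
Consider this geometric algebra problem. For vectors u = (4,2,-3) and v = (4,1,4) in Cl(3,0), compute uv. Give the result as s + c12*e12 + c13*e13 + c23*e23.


In Cl(3,0): e_i^2 = 1, e_ie_j = -e_je_i for i != j.
Scalar part = u . v = 4*4 + 2*1 + (-3)*4
= 16 + 2 + (-12) = 6
e12 coeff = 4*1 - 2*4 = 4 - 8 = -4
e13 coeff = 4*4 - (-3)*4 = 16 - (-12) = 28
e23 coeff = 2*4 - (-3)*1 = 8 - (-3) = 11
uv = 6 - 4*e12 + 28*e13 + 11*e23


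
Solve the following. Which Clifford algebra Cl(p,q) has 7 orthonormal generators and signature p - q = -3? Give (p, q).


We need p + q = 7 and p - q = -3.
Adding: 2p = 7 + (-3) = 4, so p = 2.
Then q = 7 - 2 = 5.
(p, q) = (2, 5)


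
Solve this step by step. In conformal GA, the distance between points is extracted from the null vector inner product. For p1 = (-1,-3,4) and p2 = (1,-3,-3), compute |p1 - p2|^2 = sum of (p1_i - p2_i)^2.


p1 - p2 = (-2, 0, 7)
|p1 - p2|^2 = (-2)^2 + 0^2 + 7^2
= 4 + 0 + 49
= 53


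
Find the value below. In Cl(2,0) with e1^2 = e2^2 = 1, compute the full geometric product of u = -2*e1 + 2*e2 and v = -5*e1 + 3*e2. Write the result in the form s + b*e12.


Expand: (-2*e1 + 2*e2)(-5*e1 + 3*e2)
= (-2)*(-5)*e1e1 + (-2)*3*e1e2 + 2*(-5)*e2e1 + 2*3*e2e2
Using e1^2 = e2^2 = 1, e2e1 = -e1e2:
Scalar part s = (-2)*(-5) + 2*3 = 10 + 6 = 16
Bivector part b = (-2)*3 - 2*(-5) = -6 - (-10) = 4
uv = 16 + 4*e12


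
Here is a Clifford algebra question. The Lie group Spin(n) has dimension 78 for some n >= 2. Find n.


dim Spin(n) = dim so(n) = n(n-1)/2.
Solve n(n-1)/2 = 78, i.e. n^2 - n - 156 = 0.
Discriminant = 1 + 8*78 = 625
n = (1 + sqrt(625))/2 = (1 + 25)/2 = 13


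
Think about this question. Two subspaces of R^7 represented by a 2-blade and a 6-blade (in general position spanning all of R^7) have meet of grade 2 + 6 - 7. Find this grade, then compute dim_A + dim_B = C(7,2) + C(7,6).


Meet grade = grade(A) + grade(B) - n
= 2 + 6 - 7 = 1
C(7,2) = 21
C(7,6) = 7
dim_A + dim_B = 21 + 7 = 28


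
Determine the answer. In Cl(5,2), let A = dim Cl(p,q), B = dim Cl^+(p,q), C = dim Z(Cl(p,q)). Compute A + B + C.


n = 5 + 2 = 7
Total dim = 2^7 = 128
Even subalgebra dim = 2^6 = 64
n is odd, so center dim = 2
Sum = 128 + 64 + 2 = 194


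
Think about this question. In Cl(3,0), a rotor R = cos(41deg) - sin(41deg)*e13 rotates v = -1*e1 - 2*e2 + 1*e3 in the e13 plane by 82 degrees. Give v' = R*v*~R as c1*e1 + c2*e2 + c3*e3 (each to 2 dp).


Rotor R = cos(41deg) - sin(41deg)*e13
Rotation angle theta = 2 * 41 = 82 degrees in the e13 plane (e1 -> e3).
The component perpendicular to the plane (e2) is invariant: v'_2 = v2 = -2.00
cos(82deg) = 0.1392, sin(82deg) = 0.9903
v'_1 = v1*cos(theta) - v3*sin(theta) = -1*0.1392 - 1*0.9903 = -1.13
v'_3 = v1*sin(theta) + v3*cos(theta) = -1*0.9903 + 1*0.1392 = -0.85
v' = -1.13*e1 - 2.00*e2 - 0.85*e3


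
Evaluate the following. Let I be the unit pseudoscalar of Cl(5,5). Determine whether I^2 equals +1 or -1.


The pseudoscalar I = e1...e_n (product of all n generators) of Cl(p,q) satisfies I^2 = (-1)^(q + n(n-1)/2).
p = 5, q = 5, n = p + q = 10
n(n-1)/2 = 10 * 9 / 2 = 45
Exponent = q + n(n-1)/2 = 5 + 45 = 50
I^2 = (-1)^50 = +1


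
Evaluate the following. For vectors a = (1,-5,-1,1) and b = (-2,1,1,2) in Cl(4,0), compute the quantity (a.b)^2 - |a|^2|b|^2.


a . b = 1*(-2) + (-5)*1 + (-1)*1 + 1*2
= -2 + (-5) + (-1) + 2 = -6
|a|^2 = 1^2 + (-5)^2 + (-1)^2 + 1^2 = 28
|b|^2 = (-2)^2 + 1^2 + 1^2 + 2^2 = 10
(a.b)^2 = (-6)^2 = 36
|a|^2 * |b|^2 = 28 * 10 = 280
Result = 36 - 280 = -244


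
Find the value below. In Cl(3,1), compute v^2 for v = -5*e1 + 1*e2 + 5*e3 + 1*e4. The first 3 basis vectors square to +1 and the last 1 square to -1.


v^2 = sum of c_i^2 * e_i^2
Positive signature terms (e_i^2 = +1): (-5)^2 + 1^2 + 5^2 = 51
Negative signature terms (e_j^2 = -1): 1^2 = 1
v^2 = 51 - 1 = 50


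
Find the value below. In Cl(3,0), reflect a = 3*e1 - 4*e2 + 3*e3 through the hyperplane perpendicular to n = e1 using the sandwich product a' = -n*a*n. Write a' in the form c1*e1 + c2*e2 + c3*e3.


Reflection formula: a' = -n*a*n, with n = e1 (unit vector, n^2 = 1).
For reflection through hyperplane perp to e1:
The component along e1 flips sign, others stay.
a = (3, -4, 3)
a' = (-3, -4, 3)
a' = -3*e1 - 4*e2 + 3*e3


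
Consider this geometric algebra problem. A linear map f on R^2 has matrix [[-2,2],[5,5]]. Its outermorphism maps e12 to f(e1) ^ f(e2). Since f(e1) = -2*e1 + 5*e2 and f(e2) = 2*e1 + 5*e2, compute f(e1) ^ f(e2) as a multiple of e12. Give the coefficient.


The outermorphism of a linear map f sends e1^e2 to f(e1)^f(e2).
f(e1) = -2*e1 + 5*e2
f(e2) = 2*e1 + 5*e2
f(e1) ^ f(e2) = (-2*e1 + 5*e2) ^ (2*e1 + 5*e2)
= (-2)*5*e12 + 5*2*e21
= (-10 - 10)*e12
= -20*e12
Coefficient = -20


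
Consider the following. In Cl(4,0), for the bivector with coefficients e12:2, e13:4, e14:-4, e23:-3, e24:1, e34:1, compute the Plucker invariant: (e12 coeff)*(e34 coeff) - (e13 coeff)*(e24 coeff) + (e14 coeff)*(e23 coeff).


Plucker relation: af - be + cd
a*f = 2*1 = 2
b*e = 4*1 = 4
c*d = (-4)*(-3) = 12
af - be + cd = 2 - 4 + 12
= 10


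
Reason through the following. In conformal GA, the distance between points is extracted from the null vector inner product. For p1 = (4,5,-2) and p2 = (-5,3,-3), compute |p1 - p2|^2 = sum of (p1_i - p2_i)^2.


p1 - p2 = (9, 2, 1)
|p1 - p2|^2 = 9^2 + 2^2 + 1^2
= 81 + 4 + 1
= 86


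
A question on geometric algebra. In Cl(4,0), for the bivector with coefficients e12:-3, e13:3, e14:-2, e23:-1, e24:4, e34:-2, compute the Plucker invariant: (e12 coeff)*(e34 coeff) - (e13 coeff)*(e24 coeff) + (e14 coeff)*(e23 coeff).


Plucker relation: af - be + cd
a*f = (-3)*(-2) = 6
b*e = 3*4 = 12
c*d = (-2)*(-1) = 2
af - be + cd = 6 - 12 + 2
= -4


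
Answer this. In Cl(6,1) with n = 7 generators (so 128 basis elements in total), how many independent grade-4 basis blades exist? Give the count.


Number of grade-k basis blades in Cl(p,q) with n = p + q is C(n, k).
n = 6 + 1 = 7
C(7, 4) = 7! / (4! * 3!)
= 5040 / (24 * 6)
= 35


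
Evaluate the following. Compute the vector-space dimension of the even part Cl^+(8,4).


Even subalgebra dimension = 2^(n-1)
n = 8 + 4 = 12
2^(12 - 1) = 2^11 = 2048
Verification: sum of C(12,k) for even k = 1 + 66 + 495 + 924 + 495 + 66 + 1 = 2048
Result = 2048


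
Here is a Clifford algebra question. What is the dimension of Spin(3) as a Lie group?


Spin(n) double-covers SO(n); both have Lie algebra so(n) of dimension n(n-1)/2.
n = 3
n(n-1) = 3 * 2 = 6
dim Spin(3) = 6/2 = 3


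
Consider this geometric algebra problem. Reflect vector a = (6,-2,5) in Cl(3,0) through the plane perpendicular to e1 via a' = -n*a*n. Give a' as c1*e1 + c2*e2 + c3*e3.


Reflection formula: a' = -n*a*n, with n = e1 (unit vector, n^2 = 1).
For reflection through hyperplane perp to e1:
The component along e1 flips sign, others stay.
a = (6, -2, 5)
a' = (-6, -2, 5)
a' = -6*e1 - 2*e2 + 5*e3


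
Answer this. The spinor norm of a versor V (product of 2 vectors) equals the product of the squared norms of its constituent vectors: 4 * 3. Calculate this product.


Spinor norm N(V) = |v1|^2 * |v2|^2 * ... * |v2|^2
= 4 * 3
Running product: 4, 12
N(V) = 12


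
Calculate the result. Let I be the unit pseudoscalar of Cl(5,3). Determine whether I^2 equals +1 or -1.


The pseudoscalar I = e1...e_n (product of all n generators) of Cl(p,q) satisfies I^2 = (-1)^(q + n(n-1)/2).
p = 5, q = 3, n = p + q = 8
n(n-1)/2 = 8 * 7 / 2 = 28
Exponent = q + n(n-1)/2 = 3 + 28 = 31
I^2 = (-1)^31 = -1


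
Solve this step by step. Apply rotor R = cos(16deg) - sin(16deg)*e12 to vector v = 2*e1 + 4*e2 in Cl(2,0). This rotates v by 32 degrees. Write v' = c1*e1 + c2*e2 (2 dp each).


Rotor R = cos(16deg) - sin(16deg)*e12
Rotation angle theta = 2 * 16 = 32 degrees
v' = R*v*~R rotates v by theta.
cos(32deg) = 0.8480, sin(32deg) = 0.5299
v'_1 = 2*cos(32deg) - 4*sin(32deg)
= 2*0.8480 - 4*0.5299
= -0.42
v'_2 = 2*sin(32deg) + 4*cos(32deg)
= 2*0.5299 + 4*0.8480
= 4.45
v' = -0.42*e1 + 4.45*e2


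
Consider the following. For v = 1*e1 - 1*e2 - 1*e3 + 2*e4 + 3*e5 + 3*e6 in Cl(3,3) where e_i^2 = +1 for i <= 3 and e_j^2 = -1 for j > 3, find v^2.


v^2 = sum of c_i^2 * e_i^2
Positive signature terms (e_i^2 = +1): 1^2 + (-1)^2 + (-1)^2 = 3
Negative signature terms (e_j^2 = -1): 2^2 + 3^2 + 3^2 = 22
v^2 = 3 - 22 = -19


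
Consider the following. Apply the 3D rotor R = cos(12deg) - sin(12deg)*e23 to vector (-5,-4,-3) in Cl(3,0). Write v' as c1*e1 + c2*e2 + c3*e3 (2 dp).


Rotor R = cos(12deg) - sin(12deg)*e23
Rotation angle theta = 2 * 12 = 24 degrees in the e23 plane (e2 -> e3).
The component perpendicular to the plane (e1) is invariant: v'_1 = v1 = -5.00
cos(24deg) = 0.9135, sin(24deg) = 0.4067
v'_2 = v2*cos(theta) - v3*sin(theta) = -4*0.9135 - (-3)*0.4067 = -2.43
v'_3 = v2*sin(theta) + v3*cos(theta) = -4*0.4067 + (-3)*0.9135 = -4.37
v' = -5.00*e1 - 2.43*e2 - 4.37*e3


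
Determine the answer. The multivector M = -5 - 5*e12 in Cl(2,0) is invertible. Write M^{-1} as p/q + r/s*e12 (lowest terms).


M = -5 - 5*e12, where e12^2 = -1.
Since M commutes with its reverse ~M = a - b*e12, M * ~M = a^2 - b^2*e12^2 = a^2 + b^2.
So M^{-1} = ~M / (a^2 + b^2) = (a - b*e12)/(a^2 + b^2).
a^2 + b^2 = 25 + 25 = 50
Scalar part = -5/50 = -1/10
Bivector coeff = 5/50 = 1/10
M^{-1} = -1/10 + 1/10*e12


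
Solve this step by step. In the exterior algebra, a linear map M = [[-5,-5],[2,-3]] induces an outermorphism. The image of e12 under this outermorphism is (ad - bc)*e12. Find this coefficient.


The outermorphism of a linear map f sends e1^e2 to f(e1)^f(e2).
f(e1) = -5*e1 + 2*e2
f(e2) = -5*e1 - 3*e2
f(e1) ^ f(e2) = (-5*e1 + 2*e2) ^ (-5*e1 - 3*e2)
= (-5)*(-3)*e12 + 2*(-5)*e21
= (15 - (-10))*e12
= 25*e12
Coefficient = 25


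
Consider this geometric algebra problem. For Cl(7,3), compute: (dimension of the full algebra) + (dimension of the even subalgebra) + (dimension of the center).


n = 7 + 3 = 10
Total dim = 2^10 = 1024
Even subalgebra dim = 2^9 = 512
n is even, so center dim = 1
Sum = 1024 + 512 + 1 = 1537


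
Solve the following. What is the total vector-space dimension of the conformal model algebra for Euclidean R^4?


The conformal model of R^4 uses Cl(5,1): the 4 Euclidean generators plus two extra orthogonal generators e+ (e+^2 = +1) and e- (e-^2 = -1), from which the null vectors e0, einf are built.
Number of generators m = 4 + 2 = 6.
dim Cl(p,q) = 2^m = 2^6 = 64


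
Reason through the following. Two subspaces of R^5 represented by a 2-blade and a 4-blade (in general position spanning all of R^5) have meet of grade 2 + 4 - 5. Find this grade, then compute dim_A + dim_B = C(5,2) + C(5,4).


Meet grade = grade(A) + grade(B) - n
= 2 + 4 - 5 = 1
C(5,2) = 10
C(5,4) = 5
dim_A + dim_B = 10 + 5 = 15


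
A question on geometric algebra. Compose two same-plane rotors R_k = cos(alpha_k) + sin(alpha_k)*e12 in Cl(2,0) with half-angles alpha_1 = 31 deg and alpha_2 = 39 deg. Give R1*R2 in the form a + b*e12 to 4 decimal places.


Same-plane rotors commute and their half-angles add:
R1*R2 = cos(a1 + a2) + sin(a1 + a2)*e12.
a1 + a2 = 31 + 39 = 70 deg
cos(70 deg) = 0.3420
sin(70 deg) = 0.9397
R1*R2 = 0.3420 + 0.9397*e12


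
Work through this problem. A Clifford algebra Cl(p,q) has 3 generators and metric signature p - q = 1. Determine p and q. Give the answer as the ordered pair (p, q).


We need p + q = 3 and p - q = 1.
Adding: 2p = 3 + 1 = 4, so p = 2.
Then q = 3 - 2 = 1.
(p, q) = (2, 1)


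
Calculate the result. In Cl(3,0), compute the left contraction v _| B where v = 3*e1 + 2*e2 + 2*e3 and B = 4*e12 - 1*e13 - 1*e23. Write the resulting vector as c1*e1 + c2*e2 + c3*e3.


Left contraction v _| B = <vB>_1 (grade-1 part of the geometric product vB).
Using e1_|e12 = e2, e2_|e12 = -e1, e1_|e13 = e3, e3_|e13 = -e1, e2_|e23 = e3, e3_|e23 = -e2:
e1 coeff: -v2*b12 - v3*b13 = -(2)*(4) - (2)*(-1) = -6
e2 coeff: v1*b12 - v3*b23 = (3)*(4) - (2)*(-1) = 14
e3 coeff: v1*b13 + v2*b23 = (3)*(-1) + (2)*(-1) = -5
v _| B = -6*e1 + 14*e2 - 5*e3


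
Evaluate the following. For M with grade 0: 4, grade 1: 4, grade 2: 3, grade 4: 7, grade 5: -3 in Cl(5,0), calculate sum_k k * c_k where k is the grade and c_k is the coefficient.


Grade-weighted sum = sum of grade_k * coefficient_k
0*4 = 0
1*4 = 4
2*3 = 6
4*7 = 28
5*(-3) = -15
Total = 0 + 4 + 6 + 28 + (-15) = 23


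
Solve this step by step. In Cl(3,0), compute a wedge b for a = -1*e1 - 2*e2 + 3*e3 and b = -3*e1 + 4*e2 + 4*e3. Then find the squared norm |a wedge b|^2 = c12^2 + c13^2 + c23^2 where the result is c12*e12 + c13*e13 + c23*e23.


a wedge b = (a1*b2 - a2*b1)*e12 + (a1*b3 - a3*b1)*e13 + (a2*b3 - a3*b2)*e23
e12 coeff: (-1)*4 - (-2)*(-3) = -4 - 6 = -10
e13 coeff: (-1)*4 - 3*(-3) = -4 - (-9) = 5
e23 coeff: (-2)*4 - 3*4 = -8 - 12 = -20
|a wedge b|^2 = (-10)^2 + 5^2 + (-20)^2
= 100 + 25 + 400
= 525


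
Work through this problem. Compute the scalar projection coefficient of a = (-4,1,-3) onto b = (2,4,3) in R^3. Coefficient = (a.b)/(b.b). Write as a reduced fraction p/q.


Projection coefficient = (a . b) / (b . b)
a . b = (-4)*2 + 1*4 + (-3)*3
= -8 + 4 + (-9) = -13
b . b = 2^2 + 4^2 + 3^2
= 4 + 16 + 9 = 29
Coefficient = -13/29
In lowest terms: -13/29


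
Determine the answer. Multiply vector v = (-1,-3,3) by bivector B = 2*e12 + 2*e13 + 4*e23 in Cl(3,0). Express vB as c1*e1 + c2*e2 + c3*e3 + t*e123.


vB has grade-1 (vector) and grade-3 (trivector) parts: vB = (v _| B) + (v ^ B).
Vector part <vB>_1:
  e1: -v2*b12 - v3*b13 = -(-3)*(2) - (3)*(2) = 0
  e2: v1*b12 - v3*b23 = (-1)*(2) - (3)*(4) = -14
  e3: v1*b13 + v2*b23 = (-1)*(2) + (-3)*(4) = -14
Trivector part <vB>_3:
  e123: v1*b23 - v2*b13 + v3*b12 = (-1)*(4) - (-3)*(2) + (3)*(2) = 8
vB = 0*e1 - 14*e2 - 14*e3 + 8*e123


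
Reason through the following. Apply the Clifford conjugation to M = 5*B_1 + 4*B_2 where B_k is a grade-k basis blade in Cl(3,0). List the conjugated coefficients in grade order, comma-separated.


Clifford conjugate sign for grade k: (-1)^(k(k+1)/2)
Grade 1: (-1)^(1*2/2) = (-1)^1 = -1, coeff 5 -> -5
Grade 2: (-1)^(2*3/2) = (-1)^3 = -1, coeff 4 -> -4
Conjugated coefficients: -5, -4


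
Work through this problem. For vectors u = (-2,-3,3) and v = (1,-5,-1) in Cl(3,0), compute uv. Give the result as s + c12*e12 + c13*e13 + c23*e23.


In Cl(3,0): e_i^2 = 1, e_ie_j = -e_je_i for i != j.
Scalar part = u . v = (-2)*1 + (-3)*(-5) + 3*(-1)
= -2 + 15 + (-3) = 10
e12 coeff = (-2)*(-5) - (-3)*1 = 10 - (-3) = 13
e13 coeff = (-2)*(-1) - 3*1 = 2 - 3 = -1
e23 coeff = (-3)*(-1) - 3*(-5) = 3 - (-15) = 18
uv = 10 + 13*e12 - 1*e13 + 18*e23


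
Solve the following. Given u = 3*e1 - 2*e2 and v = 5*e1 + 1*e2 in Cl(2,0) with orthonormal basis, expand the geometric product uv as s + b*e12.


Expand: (3*e1 - 2*e2)(5*e1 + 1*e2)
= 3*5*e1e1 + 3*1*e1e2 + (-2)*5*e2e1 + (-2)*1*e2e2
Using e1^2 = e2^2 = 1, e2e1 = -e1e2:
Scalar part s = 3*5 + (-2)*1 = 15 + (-2) = 13
Bivector part b = 3*1 - (-2)*5 = 3 - (-10) = 13
uv = 13 + 13*e12


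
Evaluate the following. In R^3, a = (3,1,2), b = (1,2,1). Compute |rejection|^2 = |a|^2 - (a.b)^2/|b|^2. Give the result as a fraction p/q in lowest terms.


|a|^2 = 3^2 + 1^2 + 2^2 = 14
|b|^2 = 1^2 + 2^2 + 1^2 = 6
a . b = 3*1 + 1*2 + 2*1 = 7
(a.b)^2 = 7^2 = 49
|rej|^2 = 14 - 49/6
= (84 - 49)/6
= 35/6
In lowest terms: 35/6


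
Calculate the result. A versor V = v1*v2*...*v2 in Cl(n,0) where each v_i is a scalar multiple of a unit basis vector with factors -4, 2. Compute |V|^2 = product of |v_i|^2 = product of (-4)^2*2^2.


Each vector v_i has |v_i|^2 = s_i^2
Squared scales: (-4)^2 = 16, 2^2 = 4
|V|^2 = 16 * 4
= 64


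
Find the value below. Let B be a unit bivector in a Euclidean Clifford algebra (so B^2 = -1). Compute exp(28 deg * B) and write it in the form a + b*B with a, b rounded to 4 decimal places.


For a unit bivector B with B^2 = -1, the exponential series gives
e^(theta*B) = cos(theta) + sin(theta)*B (the GA analogue of Euler's formula).
theta = 28 degrees = 0.488692 rad
cos(28 deg) = 0.8829
sin(28 deg) = 0.4695
exp(theta*B) = 0.8829 + 0.4695*B


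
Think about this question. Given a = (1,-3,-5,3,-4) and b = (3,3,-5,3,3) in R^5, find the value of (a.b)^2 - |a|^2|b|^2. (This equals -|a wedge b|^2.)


a . b = 1*3 + (-3)*3 + (-5)*(-5) + 3*3 + (-4)*3
= 3 + (-9) + 25 + 9 + (-12) = 16
|a|^2 = 1^2 + (-3)^2 + (-5)^2 + 3^2 + (-4)^2 = 60
|b|^2 = 3^2 + 3^2 + (-5)^2 + 3^2 + 3^2 = 61
(a.b)^2 = 16^2 = 256
|a|^2 * |b|^2 = 60 * 61 = 3660
Result = 256 - 3660 = -3404


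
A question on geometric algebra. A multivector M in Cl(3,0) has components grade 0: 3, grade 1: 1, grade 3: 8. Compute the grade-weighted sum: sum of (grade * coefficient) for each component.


Grade-weighted sum = sum of grade_k * coefficient_k
0*3 = 0
1*1 = 1
3*8 = 24
Total = 0 + 1 + 24 = 25


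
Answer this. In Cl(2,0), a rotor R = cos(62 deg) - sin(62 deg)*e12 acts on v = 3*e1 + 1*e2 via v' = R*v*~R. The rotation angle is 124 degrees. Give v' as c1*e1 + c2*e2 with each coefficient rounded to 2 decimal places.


Rotor R = cos(62deg) - sin(62deg)*e12
Rotation angle theta = 2 * 62 = 124 degrees
v' = R*v*~R rotates v by theta.
cos(124deg) = -0.5592, sin(124deg) = 0.8290
v'_1 = 3*cos(124deg) - 1*sin(124deg)
= 3*(-0.5592) - 1*0.8290
= -2.51
v'_2 = 3*sin(124deg) + 1*cos(124deg)
= 3*0.8290 + 1*(-0.5592)
= 1.93
v' = -2.51*e1 + 1.93*e2


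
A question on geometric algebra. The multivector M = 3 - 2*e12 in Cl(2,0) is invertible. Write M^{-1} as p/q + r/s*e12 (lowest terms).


M = 3 - 2*e12, where e12^2 = -1.
Since M commutes with its reverse ~M = a - b*e12, M * ~M = a^2 - b^2*e12^2 = a^2 + b^2.
So M^{-1} = ~M / (a^2 + b^2) = (a - b*e12)/(a^2 + b^2).
a^2 + b^2 = 9 + 4 = 13
Scalar part = 3/13 = 3/13
Bivector coeff = 2/13 = 2/13
M^{-1} = 3/13 + 2/13*e12


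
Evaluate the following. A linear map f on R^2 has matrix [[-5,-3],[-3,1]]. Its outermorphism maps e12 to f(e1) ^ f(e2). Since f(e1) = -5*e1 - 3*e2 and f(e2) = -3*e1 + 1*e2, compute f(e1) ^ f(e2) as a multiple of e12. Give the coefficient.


The outermorphism of a linear map f sends e1^e2 to f(e1)^f(e2).
f(e1) = -5*e1 - 3*e2
f(e2) = -3*e1 + 1*e2
f(e1) ^ f(e2) = (-5*e1 - 3*e2) ^ (-3*e1 + 1*e2)
= (-5)*1*e12 + (-3)*(-3)*e21
= (-5 - 9)*e12
= -14*e12
Coefficient = -14


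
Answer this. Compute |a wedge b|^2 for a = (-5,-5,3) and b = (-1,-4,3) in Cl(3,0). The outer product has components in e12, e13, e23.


a wedge b = (a1*b2 - a2*b1)*e12 + (a1*b3 - a3*b1)*e13 + (a2*b3 - a3*b2)*e23
e12 coeff: (-5)*(-4) - (-5)*(-1) = 20 - 5 = 15
e13 coeff: (-5)*3 - 3*(-1) = -15 - (-3) = -12
e23 coeff: (-5)*3 - 3*(-4) = -15 - (-12) = -3
|a wedge b|^2 = 15^2 + (-12)^2 + (-3)^2
= 225 + 144 + 9
= 378


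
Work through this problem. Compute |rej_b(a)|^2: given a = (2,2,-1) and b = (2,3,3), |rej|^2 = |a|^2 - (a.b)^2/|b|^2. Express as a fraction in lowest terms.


|a|^2 = 2^2 + 2^2 + (-1)^2 = 9
|b|^2 = 2^2 + 3^2 + 3^2 = 22
a . b = 2*2 + 2*3 + (-1)*3 = 7
(a.b)^2 = 7^2 = 49
|rej|^2 = 9 - 49/22
= (198 - 49)/22
= 149/22
In lowest terms: 149/22


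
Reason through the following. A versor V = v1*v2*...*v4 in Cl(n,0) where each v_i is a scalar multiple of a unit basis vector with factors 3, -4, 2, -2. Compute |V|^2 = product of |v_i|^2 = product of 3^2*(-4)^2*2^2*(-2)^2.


Each vector v_i has |v_i|^2 = s_i^2
Squared scales: 3^2 = 9, (-4)^2 = 16, 2^2 = 4, (-2)^2 = 4
|V|^2 = 9 * 16 * 4 * 4
= 2304


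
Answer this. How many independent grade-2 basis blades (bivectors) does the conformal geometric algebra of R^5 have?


The conformal model of R^5 uses Cl(6,1) with m = 5 + 2 = 7 generators.
Number of grade-2 blades = C(m, 2) = C(7, 2)
= 7*6/2 = 21


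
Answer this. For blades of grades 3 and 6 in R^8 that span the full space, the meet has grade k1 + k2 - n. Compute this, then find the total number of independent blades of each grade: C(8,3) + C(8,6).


Meet grade = grade(A) + grade(B) - n
= 3 + 6 - 8 = 1
C(8,3) = 56
C(8,6) = 28
dim_A + dim_B = 56 + 28 = 84


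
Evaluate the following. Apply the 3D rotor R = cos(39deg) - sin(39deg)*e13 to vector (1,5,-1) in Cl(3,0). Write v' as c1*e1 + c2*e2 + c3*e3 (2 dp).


Rotor R = cos(39deg) - sin(39deg)*e13
Rotation angle theta = 2 * 39 = 78 degrees in the e13 plane (e1 -> e3).
The component perpendicular to the plane (e2) is invariant: v'_2 = v2 = 5.00
cos(78deg) = 0.2079, sin(78deg) = 0.9781
v'_1 = v1*cos(theta) - v3*sin(theta) = 1*0.2079 - (-1)*0.9781 = 1.19
v'_3 = v1*sin(theta) + v3*cos(theta) = 1*0.9781 + (-1)*0.2079 = 0.77
v' = 1.19*e1 + 5.00*e2 + 0.77*e3


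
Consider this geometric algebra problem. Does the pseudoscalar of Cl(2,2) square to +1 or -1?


The pseudoscalar I = e1...e_n (product of all n generators) of Cl(p,q) satisfies I^2 = (-1)^(q + n(n-1)/2).
p = 2, q = 2, n = p + q = 4
n(n-1)/2 = 4 * 3 / 2 = 6
Exponent = q + n(n-1)/2 = 2 + 6 = 8
I^2 = (-1)^8 = +1


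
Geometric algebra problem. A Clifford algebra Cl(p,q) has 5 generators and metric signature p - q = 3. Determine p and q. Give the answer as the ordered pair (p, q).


We need p + q = 5 and p - q = 3.
Adding: 2p = 5 + 3 = 8, so p = 4.
Then q = 5 - 4 = 1.
(p, q) = (4, 1)


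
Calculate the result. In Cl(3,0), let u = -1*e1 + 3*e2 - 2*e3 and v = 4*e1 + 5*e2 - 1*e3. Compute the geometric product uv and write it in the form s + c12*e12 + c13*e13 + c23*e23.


In Cl(3,0): e_i^2 = 1, e_ie_j = -e_je_i for i != j.
Scalar part = u . v = (-1)*4 + 3*5 + (-2)*(-1)
= -4 + 15 + 2 = 13
e12 coeff = (-1)*5 - 3*4 = -5 - 12 = -17
e13 coeff = (-1)*(-1) - (-2)*4 = 1 - (-8) = 9
e23 coeff = 3*(-1) - (-2)*5 = -3 - (-10) = 7
uv = 13 - 17*e12 + 9*e13 + 7*e23


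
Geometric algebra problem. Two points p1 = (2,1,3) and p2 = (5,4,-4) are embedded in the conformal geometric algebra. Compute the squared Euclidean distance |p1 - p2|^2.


p1 - p2 = (-3, -3, 7)
|p1 - p2|^2 = (-3)^2 + (-3)^2 + 7^2
= 9 + 9 + 49
= 67


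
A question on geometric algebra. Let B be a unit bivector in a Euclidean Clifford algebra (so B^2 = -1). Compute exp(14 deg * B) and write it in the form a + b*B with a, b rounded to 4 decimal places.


For a unit bivector B with B^2 = -1, the exponential series gives
e^(theta*B) = cos(theta) + sin(theta)*B (the GA analogue of Euler's formula).
theta = 14 degrees = 0.244346 rad
cos(14 deg) = 0.9703
sin(14 deg) = 0.2419
exp(theta*B) = 0.9703 + 0.2419*B


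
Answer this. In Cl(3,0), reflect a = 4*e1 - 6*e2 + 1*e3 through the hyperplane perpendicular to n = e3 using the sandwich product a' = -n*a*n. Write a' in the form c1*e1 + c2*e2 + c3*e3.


Reflection formula: a' = -n*a*n, with n = e3 (unit vector, n^2 = 1).
For reflection through hyperplane perp to e3:
The component along e3 flips sign, others stay.
a = (4, -6, 1)
a' = (4, -6, -1)
a' = 4*e1 - 6*e2 - 1*e3


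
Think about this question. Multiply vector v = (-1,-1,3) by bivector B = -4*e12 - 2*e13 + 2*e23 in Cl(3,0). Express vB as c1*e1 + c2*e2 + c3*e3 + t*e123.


vB has grade-1 (vector) and grade-3 (trivector) parts: vB = (v _| B) + (v ^ B).
Vector part <vB>_1:
  e1: -v2*b12 - v3*b13 = -(-1)*(-4) - (3)*(-2) = 2
  e2: v1*b12 - v3*b23 = (-1)*(-4) - (3)*(2) = -2
  e3: v1*b13 + v2*b23 = (-1)*(-2) + (-1)*(2) = 0
Trivector part <vB>_3:
  e123: v1*b23 - v2*b13 + v3*b12 = (-1)*(2) - (-1)*(-2) + (3)*(-4) = -16
vB = 2*e1 - 2*e2 + 0*e3 - 16*e123


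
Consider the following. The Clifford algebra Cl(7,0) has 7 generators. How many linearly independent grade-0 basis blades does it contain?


Number of grade-k basis blades in Cl(p,q) with n = p + q is C(n, k).
n = 7 + 0 = 7
C(7, 0) = 7! / (0! * 7!)
= 5040 / (1 * 5040)
= 1


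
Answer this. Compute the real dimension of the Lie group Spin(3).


Spin(n) double-covers SO(n); both have Lie algebra so(n) of dimension n(n-1)/2.
n = 3
n(n-1) = 3 * 2 = 6
dim Spin(3) = 6/2 = 3


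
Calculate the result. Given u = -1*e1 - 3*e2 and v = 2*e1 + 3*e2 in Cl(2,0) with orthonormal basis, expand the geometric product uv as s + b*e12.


Expand: (-1*e1 - 3*e2)(2*e1 + 3*e2)
= (-1)*2*e1e1 + (-1)*3*e1e2 + (-3)*2*e2e1 + (-3)*3*e2e2
Using e1^2 = e2^2 = 1, e2e1 = -e1e2:
Scalar part s = (-1)*2 + (-3)*3 = -2 + (-9) = -11
Bivector part b = (-1)*3 - (-3)*2 = -3 - (-6) = 3
uv = -11 + 3*e12


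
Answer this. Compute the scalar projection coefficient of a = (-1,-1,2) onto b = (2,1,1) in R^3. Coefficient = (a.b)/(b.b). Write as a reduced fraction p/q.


Projection coefficient = (a . b) / (b . b)
a . b = (-1)*2 + (-1)*1 + 2*1
= -2 + (-1) + 2 = -1
b . b = 2^2 + 1^2 + 1^2
= 4 + 1 + 1 = 6
Coefficient = -1/6
In lowest terms: -1/6


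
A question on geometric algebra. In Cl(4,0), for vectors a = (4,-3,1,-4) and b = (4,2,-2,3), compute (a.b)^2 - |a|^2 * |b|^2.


a . b = 4*4 + (-3)*2 + 1*(-2) + (-4)*3
= 16 + (-6) + (-2) + (-12) = -4
|a|^2 = 4^2 + (-3)^2 + 1^2 + (-4)^2 = 42
|b|^2 = 4^2 + 2^2 + (-2)^2 + 3^2 = 33
(a.b)^2 = (-4)^2 = 16
|a|^2 * |b|^2 = 42 * 33 = 1386
Result = 16 - 1386 = -1370


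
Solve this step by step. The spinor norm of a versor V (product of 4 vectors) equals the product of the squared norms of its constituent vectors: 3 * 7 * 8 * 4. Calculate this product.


Spinor norm N(V) = |v1|^2 * |v2|^2 * ... * |v4|^2
= 3 * 7 * 8 * 4
Running product: 3, 21, 168, 672
N(V) = 672


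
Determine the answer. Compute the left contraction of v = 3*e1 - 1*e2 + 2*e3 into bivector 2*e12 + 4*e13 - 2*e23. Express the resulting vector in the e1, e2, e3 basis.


Left contraction v _| B = <vB>_1 (grade-1 part of the geometric product vB).
Using e1_|e12 = e2, e2_|e12 = -e1, e1_|e13 = e3, e3_|e13 = -e1, e2_|e23 = e3, e3_|e23 = -e2:
e1 coeff: -v2*b12 - v3*b13 = -(-1)*(2) - (2)*(4) = -6
e2 coeff: v1*b12 - v3*b23 = (3)*(2) - (2)*(-2) = 10
e3 coeff: v1*b13 + v2*b23 = (3)*(4) + (-1)*(-2) = 14
v _| B = -6*e1 + 10*e2 + 14*e3


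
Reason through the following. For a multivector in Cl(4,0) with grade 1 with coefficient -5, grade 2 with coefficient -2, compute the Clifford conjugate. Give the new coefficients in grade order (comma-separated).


Clifford conjugate sign for grade k: (-1)^(k(k+1)/2)
Grade 1: (-1)^(1*2/2) = (-1)^1 = -1, coeff -5 -> 5
Grade 2: (-1)^(2*3/2) = (-1)^3 = -1, coeff -2 -> 2
Conjugated coefficients: 5, 2


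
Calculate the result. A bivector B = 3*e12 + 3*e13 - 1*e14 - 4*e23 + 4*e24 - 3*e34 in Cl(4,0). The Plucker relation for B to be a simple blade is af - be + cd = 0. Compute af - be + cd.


Plucker relation: af - be + cd
a*f = 3*(-3) = -9
b*e = 3*4 = 12
c*d = (-1)*(-4) = 4
af - be + cd = -9 - 12 + 4
= -17


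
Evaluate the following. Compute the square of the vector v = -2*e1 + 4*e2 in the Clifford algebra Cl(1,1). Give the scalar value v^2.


v^2 = sum of c_i^2 * e_i^2
Positive signature terms (e_i^2 = +1): (-2)^2 = 4
Negative signature terms (e_j^2 = -1): 4^2 = 16
v^2 = 4 - 16 = -12


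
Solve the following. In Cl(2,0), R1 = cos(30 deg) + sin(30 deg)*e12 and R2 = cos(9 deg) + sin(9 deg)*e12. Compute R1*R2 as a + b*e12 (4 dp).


Same-plane rotors commute and their half-angles add:
R1*R2 = cos(a1 + a2) + sin(a1 + a2)*e12.
a1 + a2 = 30 + 9 = 39 deg
cos(39 deg) = 0.7771
sin(39 deg) = 0.6293
R1*R2 = 0.7771 + 0.6293*e12


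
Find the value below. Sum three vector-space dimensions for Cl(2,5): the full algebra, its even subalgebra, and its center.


n = 2 + 5 = 7
Total dim = 2^7 = 128
Even subalgebra dim = 2^6 = 64
n is odd, so center dim = 2
Sum = 128 + 64 + 2 = 194


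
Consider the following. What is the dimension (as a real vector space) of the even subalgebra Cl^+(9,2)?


Even subalgebra dimension = 2^(n-1)
n = 9 + 2 = 11
2^(11 - 1) = 2^10 = 1024
Verification: sum of C(11,k) for even k = 1 + 55 + 330 + 462 + 165 + 11 = 1024
Result = 1024


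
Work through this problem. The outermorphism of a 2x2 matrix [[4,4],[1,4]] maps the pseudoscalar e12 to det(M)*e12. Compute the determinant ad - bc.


The outermorphism of a linear map f sends e1^e2 to f(e1)^f(e2).
f(e1) = 4*e1 + 1*e2
f(e2) = 4*e1 + 4*e2
f(e1) ^ f(e2) = (4*e1 + 1*e2) ^ (4*e1 + 4*e2)
= 4*4*e12 + 1*4*e21
= (16 - 4)*e12
= 12*e12
Coefficient = 12


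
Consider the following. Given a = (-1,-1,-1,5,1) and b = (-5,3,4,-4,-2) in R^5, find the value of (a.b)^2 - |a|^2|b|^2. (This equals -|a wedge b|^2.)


a . b = (-1)*(-5) + (-1)*3 + (-1)*4 + 5*(-4) + 1*(-2)
= 5 + (-3) + (-4) + (-20) + (-2) = -24
|a|^2 = (-1)^2 + (-1)^2 + (-1)^2 + 5^2 + 1^2 = 29
|b|^2 = (-5)^2 + 3^2 + 4^2 + (-4)^2 + (-2)^2 = 70
(a.b)^2 = (-24)^2 = 576
|a|^2 * |b|^2 = 29 * 70 = 2030
Result = 576 - 2030 = -1454


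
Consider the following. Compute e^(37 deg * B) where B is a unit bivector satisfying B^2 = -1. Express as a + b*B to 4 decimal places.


For a unit bivector B with B^2 = -1, the exponential series gives
e^(theta*B) = cos(theta) + sin(theta)*B (the GA analogue of Euler's formula).
theta = 37 degrees = 0.645772 rad
cos(37 deg) = 0.7986
sin(37 deg) = 0.6018
exp(theta*B) = 0.7986 + 0.6018*B


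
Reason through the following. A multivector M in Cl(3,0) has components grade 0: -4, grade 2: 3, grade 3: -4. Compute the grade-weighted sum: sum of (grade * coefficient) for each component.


Grade-weighted sum = sum of grade_k * coefficient_k
0*(-4) = 0
2*3 = 6
3*(-4) = -12
Total = 0 + 6 + (-12) = -6


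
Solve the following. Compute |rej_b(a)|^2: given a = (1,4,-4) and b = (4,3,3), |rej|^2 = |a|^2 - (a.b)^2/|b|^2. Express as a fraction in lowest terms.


|a|^2 = 1^2 + 4^2 + (-4)^2 = 33
|b|^2 = 4^2 + 3^2 + 3^2 = 34
a . b = 1*4 + 4*3 + (-4)*3 = 4
(a.b)^2 = 4^2 = 16
|rej|^2 = 33 - 16/34
= (1122 - 16)/34
= 1106/34
In lowest terms: 553/17
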